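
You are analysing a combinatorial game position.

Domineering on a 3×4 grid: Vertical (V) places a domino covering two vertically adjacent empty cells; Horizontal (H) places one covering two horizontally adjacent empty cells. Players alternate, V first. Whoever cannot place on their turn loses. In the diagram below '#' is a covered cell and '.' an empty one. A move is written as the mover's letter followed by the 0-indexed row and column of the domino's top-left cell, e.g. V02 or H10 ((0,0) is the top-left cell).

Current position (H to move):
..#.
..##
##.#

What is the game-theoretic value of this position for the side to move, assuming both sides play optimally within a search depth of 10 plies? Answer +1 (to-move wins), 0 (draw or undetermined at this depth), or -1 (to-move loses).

ply 1, H at ..#./..##/##.# | H00=+1→###./..##/##.#*; H10=+1→..#./####/##.#
ply 2: ###./..##/##.# is terminal -1 (V); from ..#./..##/##.# depth 10

value(..#./..##/##.#, H) = +1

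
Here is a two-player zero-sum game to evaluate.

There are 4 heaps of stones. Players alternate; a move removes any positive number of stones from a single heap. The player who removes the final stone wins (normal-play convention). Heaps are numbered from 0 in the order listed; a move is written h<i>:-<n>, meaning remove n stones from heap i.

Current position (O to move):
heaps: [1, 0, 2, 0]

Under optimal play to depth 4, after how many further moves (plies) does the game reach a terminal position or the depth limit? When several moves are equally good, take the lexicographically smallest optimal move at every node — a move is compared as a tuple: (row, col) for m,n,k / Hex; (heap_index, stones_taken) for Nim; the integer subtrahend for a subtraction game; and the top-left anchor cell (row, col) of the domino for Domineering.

p1 O@[(1,0,2,0)]: h0:-1[(0,0,2,0)]-1 h2:-1[(1,0,1,0)]+1* h2:-2[(1,0,0,0)]-1
p2 X@[(1,0,1,0)]: h0:-1[(0,0,1,0)]-1* h2:-1[(1,0,0,0)]-1
p3 O@[(0,0,1,0)]: h2:-1[(0,0,0,0)]+1*
p4 X@[(0,0,0,0)] terminal -1; root [(1,0,2,0)] d4

PV length from [(1,0,2,0)]: 3 plies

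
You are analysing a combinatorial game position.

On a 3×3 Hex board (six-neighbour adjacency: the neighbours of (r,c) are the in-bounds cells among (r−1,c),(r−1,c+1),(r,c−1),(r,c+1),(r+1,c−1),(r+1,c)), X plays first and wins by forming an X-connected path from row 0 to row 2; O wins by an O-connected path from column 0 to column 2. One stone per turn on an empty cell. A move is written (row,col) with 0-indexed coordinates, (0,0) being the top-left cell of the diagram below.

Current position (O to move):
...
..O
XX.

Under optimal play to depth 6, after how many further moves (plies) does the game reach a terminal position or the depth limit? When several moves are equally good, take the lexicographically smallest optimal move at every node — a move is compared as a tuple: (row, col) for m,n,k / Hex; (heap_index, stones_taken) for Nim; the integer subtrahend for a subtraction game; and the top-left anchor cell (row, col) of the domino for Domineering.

[.../..O/XX.] O move#1: (0,0):-1/O../..O/XX., (0,1):+1/.O./..O/XX.*, (0,2):-1/..O/..O/XX., (1,0):-1/.../O.O/XX., (1,1):-1/.../.OO/XX., (2,2):-1/.../..O/XXO
[.O./..O/XX.] X move#2: (0,0):-1/XO./..O/XX.*, (0,2):-1/.OX/..O/XX., (1,0):-1/.O./X.O/XX., (1,1):-1/.O./.XO/XX., (2,2):-1/.O./..O/XXX
[XO./..O/XX.] O move#3: (0,2):-1/XOO/..O/XX., (1,0):+1/XO./O.O/XX.*, (1,1):-1/XO./.OO/XX., (2,2):-1/XO./..O/XXO
[XO./O.O/XX.] X move#4: (0,2):-1/XOX/O.O/XX.*, (1,1):-1/XO./OXO/XX., (2,2):-1/XO./O.O/XXX
[XOX/O.O/XX.] O move#5: (1,1):+1/XOX/OOO/XX.*, (2,2):-1/XOX/O.O/XXO
[XOX/OOO/XX.] end (terminal -1, X#6); searched .../..O/XX. to 6

PV length from [.../..O/XX.]: 5 plies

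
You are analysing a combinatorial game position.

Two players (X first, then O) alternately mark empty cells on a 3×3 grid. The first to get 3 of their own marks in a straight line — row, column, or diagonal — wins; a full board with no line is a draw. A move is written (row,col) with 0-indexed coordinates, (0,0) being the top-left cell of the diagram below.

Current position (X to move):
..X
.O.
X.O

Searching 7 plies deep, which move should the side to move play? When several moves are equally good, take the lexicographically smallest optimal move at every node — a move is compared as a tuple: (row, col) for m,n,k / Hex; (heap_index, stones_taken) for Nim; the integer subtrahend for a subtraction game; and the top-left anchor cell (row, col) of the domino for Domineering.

ply 1, X at ..X/.O./X.O | (0,0)=+1→X.X/.O./X.O*; (0,1)=-1→.XX/.O./X.O; (1,0)=-1→..X/XO./X.O; (1,2)=-1→..X/.OX/X.O; (2,1)=-1→..X/.O./XXO
ply 2, O at X.X/.O./X.O | (0,1)=-1→XOX/.O./X.O*; (1,0)=-1→X.X/OO./X.O; (1,2)=-1→X.X/.OO/X.O; (2,1)=-1→X.X/.O./XOO
ply 3, X at XOX/.O./X.O | (1,0)=+1→XOX/XO./X.O*; (1,2)=-1→XOX/.OX/X.O; (2,1)=+0→XOX/.O./XXO
ply 4: XOX/XO./X.O is terminal -1 (O); from ..X/.O./X.O depth 7

X's best at [..X/.O./X.O]: (0,0)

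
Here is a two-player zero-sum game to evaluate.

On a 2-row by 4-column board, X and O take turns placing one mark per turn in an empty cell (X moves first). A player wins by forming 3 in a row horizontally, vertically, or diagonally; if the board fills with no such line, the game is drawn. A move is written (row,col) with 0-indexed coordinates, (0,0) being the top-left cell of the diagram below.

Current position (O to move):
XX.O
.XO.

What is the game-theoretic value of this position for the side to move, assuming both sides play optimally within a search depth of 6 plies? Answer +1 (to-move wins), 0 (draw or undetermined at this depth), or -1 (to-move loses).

value(XX.O/.XO., O) = 0

p1 O@[XX.O/.XO.]: (0,2)[XXOO/.XO.]+0* (1,0)[XX.O/OXO.]-1 (1,3)[XX.O/.XOO]-1
p2 X@[XXOO/.XO.]: (1,0)[XXOO/XXO.]+0* (1,3)[XXOO/.XOX]+0
p3 O@[XXOO/XXO.]: (1,3)[XXOO/XXOO]+0*
p4 X@[XXOO/XXOO] terminal +0; root [XX.O/.XO.] d6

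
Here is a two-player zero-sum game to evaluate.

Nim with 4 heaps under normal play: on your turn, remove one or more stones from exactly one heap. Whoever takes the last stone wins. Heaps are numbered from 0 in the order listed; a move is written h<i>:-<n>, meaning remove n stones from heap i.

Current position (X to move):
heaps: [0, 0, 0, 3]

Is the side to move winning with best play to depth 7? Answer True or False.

p1 X@[(0,0,0,3)]: h3:-1[(0,0,0,2)]-1 h3:-2[(0,0,0,1)]-1 h3:-3[(0,0,0,0)]+1*
p2 O@[(0,0,0,0)] terminal -1; root [(0,0,0,3)] d7

X winning at [(0,0,0,3)]: True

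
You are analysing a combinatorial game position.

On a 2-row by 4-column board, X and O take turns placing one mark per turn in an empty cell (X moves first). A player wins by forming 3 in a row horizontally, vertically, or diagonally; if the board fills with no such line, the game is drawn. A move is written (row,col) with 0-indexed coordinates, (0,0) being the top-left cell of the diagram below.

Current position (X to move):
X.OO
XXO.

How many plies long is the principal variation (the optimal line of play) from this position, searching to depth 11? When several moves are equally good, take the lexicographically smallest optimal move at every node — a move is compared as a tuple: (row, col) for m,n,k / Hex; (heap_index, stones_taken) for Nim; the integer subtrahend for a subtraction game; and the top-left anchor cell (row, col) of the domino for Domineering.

PV length from [X.OO/XXO.]: 2 plies

[X.OO/XXO.] X move#1: (0,1):+0/XXOO/XXO.*, (1,3):-1/X.OO/XXOX
[XXOO/XXO.] O move#2: (1,3):+0/XXOO/XXOO*
[XXOO/XXOO] end (terminal +0, X#3); searched X.OO/XXO. to 11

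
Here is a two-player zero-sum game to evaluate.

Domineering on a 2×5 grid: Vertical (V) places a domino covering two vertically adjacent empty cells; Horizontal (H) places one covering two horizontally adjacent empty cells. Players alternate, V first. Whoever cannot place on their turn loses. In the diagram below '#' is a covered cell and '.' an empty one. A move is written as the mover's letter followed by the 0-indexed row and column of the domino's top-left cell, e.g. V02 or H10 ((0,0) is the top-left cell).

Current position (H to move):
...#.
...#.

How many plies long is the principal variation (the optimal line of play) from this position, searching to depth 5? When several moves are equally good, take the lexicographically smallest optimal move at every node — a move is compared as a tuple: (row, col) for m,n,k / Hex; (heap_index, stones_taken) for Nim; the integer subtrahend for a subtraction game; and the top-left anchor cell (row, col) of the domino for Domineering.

PV length from [...#./...#.]: 4 plies

[...#./...#.] H move#1: H00:-1/##.#./...#.*, H01:-1/.###./...#., H10:-1/...#./##.#., H11:-1/...#./.###.
[##.#./...#.] V move#2: V02:+1/####./..##.*, V04:-1/##.##/...##
[####./..##.] H move#3: H10:-1/####./####.*
[####./####.] V move#4: V04:+1/#####/#####*
[#####/#####] end (terminal -1, H#5); searched ...#./...#. to 5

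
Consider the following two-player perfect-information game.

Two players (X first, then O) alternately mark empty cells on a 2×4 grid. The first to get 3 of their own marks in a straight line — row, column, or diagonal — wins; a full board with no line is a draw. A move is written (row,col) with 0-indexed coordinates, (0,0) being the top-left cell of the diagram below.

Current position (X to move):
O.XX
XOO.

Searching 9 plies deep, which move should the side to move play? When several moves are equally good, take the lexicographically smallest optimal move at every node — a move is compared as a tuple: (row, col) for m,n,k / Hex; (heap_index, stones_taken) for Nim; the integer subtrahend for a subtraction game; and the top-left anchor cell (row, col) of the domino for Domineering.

X's best at [O.XX/XOO.]: (0,1)

ply 1, X at O.XX/XOO. | (0,1)=+1→OXXX/XOO.*; (1,3)=+0→O.XX/XOOX
ply 2: OXXX/XOO. is terminal -1 (O); from O.XX/XOO. depth 9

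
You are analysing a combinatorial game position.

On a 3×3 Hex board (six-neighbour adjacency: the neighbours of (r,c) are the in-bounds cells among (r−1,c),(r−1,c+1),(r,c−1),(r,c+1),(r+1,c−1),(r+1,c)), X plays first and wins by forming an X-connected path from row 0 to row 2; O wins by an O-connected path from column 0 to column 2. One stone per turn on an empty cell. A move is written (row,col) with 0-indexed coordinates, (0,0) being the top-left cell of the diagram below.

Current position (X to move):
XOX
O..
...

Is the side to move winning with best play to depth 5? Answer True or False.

ply 1, X at XOX/O../... | (1,1)=+1→XOX/OX./...*; (1,2)=+1→XOX/O.X/...; (2,0)=+1→XOX/O../X..; (2,1)=+1→XOX/O../.X.; (2,2)=+1→XOX/O../..X
ply 2, O at XOX/OX./... | (1,2)=-1→XOX/OXO/...*; (2,0)=-1→XOX/OX./O..; (2,1)=-1→XOX/OX./.O.; (2,2)=-1→XOX/OX./..O
ply 3, X at XOX/OXO/... | (2,0)=+1→XOX/OXO/X..*; (2,1)=+1→XOX/OXO/.X.; (2,2)=+1→XOX/OXO/..X
ply 4: XOX/OXO/X.. is terminal -1 (O); from XOX/O../... depth 5

X winning at [XOX/O../...]: True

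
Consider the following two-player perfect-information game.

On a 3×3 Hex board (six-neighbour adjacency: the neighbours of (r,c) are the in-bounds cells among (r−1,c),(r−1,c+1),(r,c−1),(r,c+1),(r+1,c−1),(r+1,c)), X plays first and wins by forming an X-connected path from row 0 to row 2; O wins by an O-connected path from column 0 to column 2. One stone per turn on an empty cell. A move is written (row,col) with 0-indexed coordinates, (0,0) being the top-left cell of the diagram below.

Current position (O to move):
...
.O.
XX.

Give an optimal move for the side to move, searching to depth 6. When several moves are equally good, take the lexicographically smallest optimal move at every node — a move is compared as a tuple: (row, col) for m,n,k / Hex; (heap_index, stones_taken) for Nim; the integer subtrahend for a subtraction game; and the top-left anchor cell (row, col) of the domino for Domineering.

O's best at [.../.O./XX.]: (0,0)

p1 O@[.../.O./XX.]: (0,0)[O../.O./XX.]+1* (0,1)[.O./.O./XX.]+1 (0,2)[..O/.O./XX.]-1 (1,0)[.../OO./XX.]+1 (1,2)[.../.OO/XX.]-1 (2,2)[.../.O./XXO]-1
p2 X@[O../.O./XX.]: (0,1)[OX./.O./XX.]-1* (0,2)[O.X/.O./XX.]-1 (1,0)[O../XO./XX.]-1 (1,2)[O../.OX/XX.]-1 (2,2)[O../.O./XXX]-1
p3 O@[OX./.O./XX.]: (0,2)[OXO/.O./XX.]-1 (1,0)[OX./OO./XX.]+1* (1,2)[OX./.OO/XX.]-1 (2,2)[OX./.O./XXO]-1
p4 X@[OX./OO./XX.]: (0,2)[OXX/OO./XX.]-1* (1,2)[OX./OOX/XX.]-1 (2,2)[OX./OO./XXX]-1
p5 O@[OXX/OO./XX.]: (1,2)[OXX/OOO/XX.]+1* (2,2)[OXX/OO./XXO]-1
p6 X@[OXX/OOO/XX.] terminal -1; root [.../.O./XX.] d6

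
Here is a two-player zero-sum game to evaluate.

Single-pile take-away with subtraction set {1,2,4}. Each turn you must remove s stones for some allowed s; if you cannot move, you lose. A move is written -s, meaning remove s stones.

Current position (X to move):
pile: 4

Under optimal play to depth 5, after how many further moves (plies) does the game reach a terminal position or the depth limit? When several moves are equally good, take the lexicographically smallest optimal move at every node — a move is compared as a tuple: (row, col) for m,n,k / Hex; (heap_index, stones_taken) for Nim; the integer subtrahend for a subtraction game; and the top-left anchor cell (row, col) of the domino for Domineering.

p1 X@[4]: -1[3]+1* -2[2]-1 -4[0]+1
p2 O@[3]: -1[2]-1* -2[1]-1
p3 X@[2]: -1[1]-1 -2[0]+1*
p4 O@[0] terminal -1; root [4] d5

PV length from [4]: 3 plies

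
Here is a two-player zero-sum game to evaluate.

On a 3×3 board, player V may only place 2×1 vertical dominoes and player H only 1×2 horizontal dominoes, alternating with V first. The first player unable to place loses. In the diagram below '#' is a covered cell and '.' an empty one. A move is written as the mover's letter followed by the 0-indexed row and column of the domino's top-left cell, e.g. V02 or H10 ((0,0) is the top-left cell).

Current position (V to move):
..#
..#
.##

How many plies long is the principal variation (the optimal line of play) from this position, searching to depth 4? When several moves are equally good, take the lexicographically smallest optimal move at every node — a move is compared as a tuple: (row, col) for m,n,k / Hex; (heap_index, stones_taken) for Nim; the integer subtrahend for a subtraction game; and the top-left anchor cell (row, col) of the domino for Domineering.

PV length from [..#/..#/.##]: 1 ply

[..#/..#/.##] V move#1: V00:+1/#.#/#.#/.##*, V01:+1/.##/.##/.##, V10:-1/..#/#.#/###
[#.#/#.#/.##] end (terminal -1, H#2); searched ..#/..#/.## to 4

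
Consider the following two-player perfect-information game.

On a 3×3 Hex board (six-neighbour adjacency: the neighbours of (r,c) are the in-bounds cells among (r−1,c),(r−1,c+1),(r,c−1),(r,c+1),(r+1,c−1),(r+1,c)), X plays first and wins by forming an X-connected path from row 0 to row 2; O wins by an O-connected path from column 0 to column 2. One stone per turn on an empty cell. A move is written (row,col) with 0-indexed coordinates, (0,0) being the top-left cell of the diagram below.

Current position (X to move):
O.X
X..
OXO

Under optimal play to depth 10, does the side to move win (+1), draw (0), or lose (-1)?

ply 1, X at O.X/X../OXO | (0,1)=+1→OXX/X../OXO*; (1,1)=+1→O.X/XX./OXO; (1,2)=+1→O.X/X.X/OXO
ply 2, O at OXX/X../OXO | (1,1)=-1→OXX/XO./OXO*; (1,2)=-1→OXX/X.O/OXO
ply 3, X at OXX/XO./OXO | (1,2)=+1→OXX/XOX/OXO*
ply 4: OXX/XOX/OXO is terminal -1 (O); from O.X/X../OXO depth 10

value(O.X/X../OXO, X) = +1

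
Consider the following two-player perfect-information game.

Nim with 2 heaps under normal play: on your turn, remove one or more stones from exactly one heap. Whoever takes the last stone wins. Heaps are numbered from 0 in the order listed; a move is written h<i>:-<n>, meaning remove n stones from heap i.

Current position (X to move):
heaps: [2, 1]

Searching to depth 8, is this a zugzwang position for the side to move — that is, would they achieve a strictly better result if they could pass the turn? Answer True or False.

zugzwang((2,1), X) = False

[(2,1)] X move#1: h0:-1:+1/(1,1)*, h0:-2:-1/(0,1), h1:-1:-1/(2,0)
[(1,1)] O move#2: h0:-1:-1/(0,1)*, h1:-1:-1/(1,0)
[(0,1)] X move#3: h1:-1:+1/(0,0)*
[(0,0)] end (terminal -1, O#4); searched (2,1) to 8
if X skipped the turn, O would face:
~ [(2,1)] O move#1: h0:-1:+1/(1,1)*, h0:-2:-1/(0,1), h1:-1:-1/(2,0)
~ [(1,1)] X move#2: h0:-1:-1/(0,1)*, h1:-1:-1/(1,0)
~ [(0,1)] O move#3: h1:-1:+1/(0,0)*
~ [(0,0)] end (terminal -1, X#4); searched (2,1) to 8
compare (X): move=+1 vs pass=-1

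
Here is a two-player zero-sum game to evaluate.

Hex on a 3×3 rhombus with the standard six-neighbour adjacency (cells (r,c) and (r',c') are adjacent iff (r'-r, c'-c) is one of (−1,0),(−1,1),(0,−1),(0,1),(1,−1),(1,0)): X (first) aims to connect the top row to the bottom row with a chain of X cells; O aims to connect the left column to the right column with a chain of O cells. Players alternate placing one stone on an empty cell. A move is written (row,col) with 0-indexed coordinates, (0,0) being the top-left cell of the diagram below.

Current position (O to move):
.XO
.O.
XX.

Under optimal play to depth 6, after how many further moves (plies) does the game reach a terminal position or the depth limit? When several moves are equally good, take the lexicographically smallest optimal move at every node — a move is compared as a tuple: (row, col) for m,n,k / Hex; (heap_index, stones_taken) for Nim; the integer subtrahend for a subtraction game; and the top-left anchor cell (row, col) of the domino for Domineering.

p1 O@[.XO/.O./XX.]: (0,0)[OXO/.O./XX.]-1 (1,0)[.XO/OO./XX.]+1* (1,2)[.XO/.OO/XX.]-1 (2,2)[.XO/.O./XXO]-1
p2 X@[.XO/OO./XX.] terminal -1; root [.XO/.O./XX.] d6

PV length from [.XO/.O./XX.]: 1 ply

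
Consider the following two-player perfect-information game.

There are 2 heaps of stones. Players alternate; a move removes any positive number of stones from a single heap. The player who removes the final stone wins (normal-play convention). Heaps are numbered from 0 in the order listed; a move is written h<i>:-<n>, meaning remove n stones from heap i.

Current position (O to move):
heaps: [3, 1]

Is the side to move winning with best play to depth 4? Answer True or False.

O winning at [(3,1)]: True

[(3,1)] O move#1: h0:-1:-1/(2,1), h0:-2:+1/(1,1)*, h0:-3:-1/(0,1), h1:-1:-1/(3,0)
[(1,1)] X move#2: h0:-1:-1/(0,1)*, h1:-1:-1/(1,0)
[(0,1)] O move#3: h1:-1:+1/(0,0)*
[(0,0)] end (terminal -1, X#4); searched (3,1) to 4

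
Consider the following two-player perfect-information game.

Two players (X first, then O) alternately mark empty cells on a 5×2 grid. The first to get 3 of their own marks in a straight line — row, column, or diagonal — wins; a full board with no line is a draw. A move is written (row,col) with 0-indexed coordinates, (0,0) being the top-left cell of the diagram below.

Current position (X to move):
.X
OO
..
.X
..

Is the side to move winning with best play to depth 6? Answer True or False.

p1 X@[.X/OO/../.X/..]: (0,0)[XX/OO/../.X/..]+0* (2,0)[.X/OO/X./.X/..]+0 (2,1)[.X/OO/.X/.X/..]+0 (3,0)[.X/OO/../XX/..]+0 (4,0)[.X/OO/../.X/X.]-1 (4,1)[.X/OO/../.X/.X]+0
p2 O@[XX/OO/../.X/..]: (2,0)[XX/OO/O./.X/..]+0* (2,1)[XX/OO/.O/.X/..]+0 (3,0)[XX/OO/../OX/..]+0 (4,0)[XX/OO/../.X/O.]+0 (4,1)[XX/OO/../.X/.O]+0
p3 X@[XX/OO/O./.X/..]: (2,1)[XX/OO/OX/.X/..]-1 (3,0)[XX/OO/O./XX/..]+0* (4,0)[XX/OO/O./.X/X.]-1 (4,1)[XX/OO/O./.X/.X]-1
p4 O@[XX/OO/O./XX/..]: (2,1)[XX/OO/OO/XX/..]+0* (4,0)[XX/OO/O./XX/O.]+0 (4,1)[XX/OO/O./XX/.O]+0
p5 X@[XX/OO/OO/XX/..]: (4,0)[XX/OO/OO/XX/X.]+0* (4,1)[XX/OO/OO/XX/.X]+0
p6 O@[XX/OO/OO/XX/X.]: (4,1)[XX/OO/OO/XX/XO]+0*
p7 X@[XX/OO/OO/XX/XO] terminal +0; root [.X/OO/../.X/..] d6

X winning at [.X/OO/../.X/..]: False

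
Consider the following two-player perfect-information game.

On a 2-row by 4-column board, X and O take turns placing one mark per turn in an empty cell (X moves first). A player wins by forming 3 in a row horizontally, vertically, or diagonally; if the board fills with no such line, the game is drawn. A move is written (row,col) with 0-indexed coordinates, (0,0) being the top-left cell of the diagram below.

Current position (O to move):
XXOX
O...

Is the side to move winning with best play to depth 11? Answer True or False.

ply 1, O at XXOX/O... | (1,1)=+0→XXOX/OO..*; (1,2)=+0→XXOX/O.O.; (1,3)=+0→XXOX/O..O
ply 2, X at XXOX/OO.. | (1,2)=+0→XXOX/OOX.*; (1,3)=-1→XXOX/OO.X
ply 3, O at XXOX/OOX. | (1,3)=+0→XXOX/OOXO*
ply 4: XXOX/OOXO is terminal +0 (X); from XXOX/O... depth 11

O winning at [XXOX/O...]: False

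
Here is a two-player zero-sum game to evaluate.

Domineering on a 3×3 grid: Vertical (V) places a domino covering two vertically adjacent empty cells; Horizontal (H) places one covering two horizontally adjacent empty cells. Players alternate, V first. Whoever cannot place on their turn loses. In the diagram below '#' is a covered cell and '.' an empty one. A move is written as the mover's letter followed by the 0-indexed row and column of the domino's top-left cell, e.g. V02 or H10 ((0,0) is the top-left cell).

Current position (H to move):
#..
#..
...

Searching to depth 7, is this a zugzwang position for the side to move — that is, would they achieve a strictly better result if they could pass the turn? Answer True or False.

ply 1, H at #../#../... | H01=-1→###/#../...; H11=+1→#../###/...*; H20=-1→#../#../##.; H21=-1→#../#../.##
ply 2: #../###/... is terminal -1 (V); from #../#../... depth 7
pass branch (V moves first from the same position):
  | ply 1, V at #../#../... | V01=+1→##./##./...*; V02=+1→#.#/#.#/...; V11=+1→#../##./.#.; V12=+1→#../#.#/..#
  | ply 2, H at ##./##./... | H20=-1→##./##./##.*; H21=-1→##./##./.##
  | ply 3, V at ##./##./##. | V02=+1→###/###/##.*; V12=+1→##./###/###
  | ply 4: ###/###/##. is terminal -1 (H); from #../#../... depth 7
H moving scores +1; H passing scores -1

zugzwang(#../#../..., H) = False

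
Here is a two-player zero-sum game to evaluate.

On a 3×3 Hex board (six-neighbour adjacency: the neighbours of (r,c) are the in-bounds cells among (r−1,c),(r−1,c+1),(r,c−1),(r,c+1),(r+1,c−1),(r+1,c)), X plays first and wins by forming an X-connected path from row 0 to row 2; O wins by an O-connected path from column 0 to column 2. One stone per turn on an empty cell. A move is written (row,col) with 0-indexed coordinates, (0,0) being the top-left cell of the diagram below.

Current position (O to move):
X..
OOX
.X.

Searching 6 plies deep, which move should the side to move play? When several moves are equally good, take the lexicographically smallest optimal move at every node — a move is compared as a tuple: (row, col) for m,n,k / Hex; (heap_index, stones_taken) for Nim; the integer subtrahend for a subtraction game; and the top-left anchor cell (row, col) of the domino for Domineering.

O's best at [X../OOX/.X.]: (0,2)

[X../OOX/.X.] O move#1: (0,1):-1/XO./OOX/.X., (0,2):+1/X.O/OOX/.X.*, (2,0):-1/X../OOX/OX., (2,2):-1/X../OOX/.XO
[X.O/OOX/.X.] end (terminal -1, X#2); searched X../OOX/.X. to 6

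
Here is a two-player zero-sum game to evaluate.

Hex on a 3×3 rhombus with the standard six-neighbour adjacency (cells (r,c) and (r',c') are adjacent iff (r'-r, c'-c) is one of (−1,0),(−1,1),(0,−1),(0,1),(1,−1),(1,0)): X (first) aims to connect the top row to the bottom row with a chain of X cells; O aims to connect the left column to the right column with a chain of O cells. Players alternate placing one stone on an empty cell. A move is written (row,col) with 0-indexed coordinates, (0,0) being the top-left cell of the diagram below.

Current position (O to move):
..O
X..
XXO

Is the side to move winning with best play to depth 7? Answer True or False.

O winning at [..O/X../XXO]: False

ply 1, O at ..O/X../XXO | (0,0)=-1→O.O/X../XXO*; (0,1)=-1→.OO/X../XXO; (1,1)=-1→..O/XO./XXO; (1,2)=-1→..O/X.O/XXO
ply 2, X at O.O/X../XXO | (0,1)=+1→OXO/X../XXO*; (1,1)=-1→O.O/XX./XXO; (1,2)=-1→O.O/X.X/XXO
ply 3: OXO/X../XXO is terminal -1 (O); from ..O/X../XXO depth 7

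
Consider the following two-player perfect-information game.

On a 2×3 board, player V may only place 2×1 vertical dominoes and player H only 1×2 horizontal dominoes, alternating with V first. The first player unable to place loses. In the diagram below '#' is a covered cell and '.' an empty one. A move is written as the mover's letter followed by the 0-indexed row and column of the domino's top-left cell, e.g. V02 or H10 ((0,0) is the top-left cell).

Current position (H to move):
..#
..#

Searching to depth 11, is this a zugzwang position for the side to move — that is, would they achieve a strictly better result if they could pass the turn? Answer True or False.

[..#/..#] H move#1: H00:+1/###/..#*, H10:+1/..#/###
[###/..#] end (terminal -1, V#2); searched ..#/..# to 11
if H skipped the turn, V would face:
~ [..#/..#] V move#1: V00:+1/#.#/#.#*, V01:+1/.##/.##
~ [#.#/#.#] end (terminal -1, H#2); searched ..#/..# to 11
compare (H): move=+1 vs pass=-1

zugzwang(..#/..#, H) = False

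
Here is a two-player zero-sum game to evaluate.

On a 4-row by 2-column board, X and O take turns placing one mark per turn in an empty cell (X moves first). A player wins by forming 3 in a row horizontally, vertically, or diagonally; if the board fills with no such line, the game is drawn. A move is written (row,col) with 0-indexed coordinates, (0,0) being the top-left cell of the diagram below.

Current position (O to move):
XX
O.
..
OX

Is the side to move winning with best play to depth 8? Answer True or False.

p1 O@[XX/O./../OX]: (1,1)[XX/OO/../OX]+0 (2,0)[XX/O./O./OX]+1* (2,1)[XX/O./.O/OX]+0
p2 X@[XX/O./O./OX] terminal -1; root [XX/O./../OX] d8

O winning at [XX/O./../OX]: True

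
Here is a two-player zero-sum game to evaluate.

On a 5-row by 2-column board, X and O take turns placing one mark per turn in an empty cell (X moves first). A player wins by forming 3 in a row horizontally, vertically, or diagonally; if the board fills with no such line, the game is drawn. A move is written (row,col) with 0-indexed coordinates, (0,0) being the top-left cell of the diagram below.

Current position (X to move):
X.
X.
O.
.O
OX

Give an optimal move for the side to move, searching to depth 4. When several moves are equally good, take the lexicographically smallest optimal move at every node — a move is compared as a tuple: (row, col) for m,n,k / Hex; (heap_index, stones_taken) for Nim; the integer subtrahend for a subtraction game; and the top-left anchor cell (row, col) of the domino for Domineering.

p1 X@[X./X./O./.O/OX]: (0,1)[XX/X./O./.O/OX]-1 (1,1)[X./XX/O./.O/OX]-1 (2,1)[X./X./OX/.O/OX]-1 (3,0)[X./X./O./XO/OX]+0*
p2 O@[X./X./O./XO/OX]: (0,1)[XO/X./O./XO/OX]+0* (1,1)[X./XO/O./XO/OX]+0 (2,1)[X./X./OO/XO/OX]+0
p3 X@[XO/X./O./XO/OX]: (1,1)[XO/XX/O./XO/OX]+0* (2,1)[XO/X./OX/XO/OX]+0
p4 O@[XO/XX/O./XO/OX]: (2,1)[XO/XX/OO/XO/OX]+0*
p5 X@[XO/XX/OO/XO/OX] terminal +0; root [X./X./O./.O/OX] d4

X's best at [X./X./O./.O/OX]: (3,0)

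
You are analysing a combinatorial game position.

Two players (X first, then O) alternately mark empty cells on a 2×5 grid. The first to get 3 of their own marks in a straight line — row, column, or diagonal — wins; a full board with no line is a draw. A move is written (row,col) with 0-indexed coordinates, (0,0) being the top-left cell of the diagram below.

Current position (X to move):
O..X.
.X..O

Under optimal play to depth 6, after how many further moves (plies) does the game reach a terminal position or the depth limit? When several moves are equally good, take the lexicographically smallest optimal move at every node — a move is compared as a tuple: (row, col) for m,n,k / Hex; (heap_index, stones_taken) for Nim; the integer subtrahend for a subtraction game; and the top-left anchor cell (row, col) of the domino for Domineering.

PV length from [O..X./.X..O]: 5 plies

ply 1, X at O..X./.X..O | (0,1)=+1→OX.X./.X..O*; (0,2)=+1→O.XX./.X..O; (0,4)=+0→O..XX/.X..O; (1,0)=+0→O..X./XX..O; (1,2)=+1→O..X./.XX.O; (1,3)=+1→O..X./.X.XO
ply 2, O at OX.X./.X..O | (0,2)=-1→OXOX./.X..O*; (0,4)=-1→OX.XO/.X..O; (1,0)=-1→OX.X./OX..O; (1,2)=-1→OX.X./.XO.O; (1,3)=-1→OX.X./.X.OO
ply 3, X at OXOX./.X..O | (0,4)=+0→OXOXX/.X..O; (1,0)=+0→OXOX./XX..O; (1,2)=+1→OXOX./.XX.O*; (1,3)=+0→OXOX./.X.XO
ply 4, O at OXOX./.XX.O | (0,4)=-1→OXOXO/.XX.O*; (1,0)=-1→OXOX./OXX.O; (1,3)=-1→OXOX./.XXOO
ply 5, X at OXOXO/.XX.O | (1,0)=+1→OXOXO/XXX.O*; (1,3)=+1→OXOXO/.XXXO
ply 6: OXOXO/XXX.O is terminal -1 (O); from O..X./.X..O depth 6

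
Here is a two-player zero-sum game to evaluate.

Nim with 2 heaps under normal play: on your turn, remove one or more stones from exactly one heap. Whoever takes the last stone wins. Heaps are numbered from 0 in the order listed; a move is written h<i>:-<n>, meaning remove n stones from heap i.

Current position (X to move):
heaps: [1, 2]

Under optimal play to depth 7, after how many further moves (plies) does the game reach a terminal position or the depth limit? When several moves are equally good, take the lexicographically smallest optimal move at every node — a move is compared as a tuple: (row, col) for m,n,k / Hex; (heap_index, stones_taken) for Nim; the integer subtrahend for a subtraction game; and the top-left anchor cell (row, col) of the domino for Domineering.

PV length from [(1,2)]: 3 plies

[(1,2)] X move#1: h0:-1:-1/(0,2), h1:-1:+1/(1,1)*, h1:-2:-1/(1,0)
[(1,1)] O move#2: h0:-1:-1/(0,1)*, h1:-1:-1/(1,0)
[(0,1)] X move#3: h1:-1:+1/(0,0)*
[(0,0)] end (terminal -1, O#4); searched (1,2) to 7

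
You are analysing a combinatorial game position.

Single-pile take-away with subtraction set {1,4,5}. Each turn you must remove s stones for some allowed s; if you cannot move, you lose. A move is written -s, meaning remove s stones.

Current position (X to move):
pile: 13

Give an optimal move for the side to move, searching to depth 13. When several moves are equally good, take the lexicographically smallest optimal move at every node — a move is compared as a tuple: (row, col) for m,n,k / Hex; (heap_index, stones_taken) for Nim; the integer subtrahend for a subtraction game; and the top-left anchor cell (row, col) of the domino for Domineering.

p1 X@[13]: -1[12]-1 -4[9]-1 -5[8]+1*
p2 O@[8]: -1[7]-1* -4[4]-1 -5[3]-1
p3 X@[7]: -1[6]-1 -4[3]-1 -5[2]+1*
p4 O@[2]: -1[1]-1*
p5 X@[1]: -1[0]+1*
p6 O@[0] terminal -1; root [13] d13

X's best at [13]: -5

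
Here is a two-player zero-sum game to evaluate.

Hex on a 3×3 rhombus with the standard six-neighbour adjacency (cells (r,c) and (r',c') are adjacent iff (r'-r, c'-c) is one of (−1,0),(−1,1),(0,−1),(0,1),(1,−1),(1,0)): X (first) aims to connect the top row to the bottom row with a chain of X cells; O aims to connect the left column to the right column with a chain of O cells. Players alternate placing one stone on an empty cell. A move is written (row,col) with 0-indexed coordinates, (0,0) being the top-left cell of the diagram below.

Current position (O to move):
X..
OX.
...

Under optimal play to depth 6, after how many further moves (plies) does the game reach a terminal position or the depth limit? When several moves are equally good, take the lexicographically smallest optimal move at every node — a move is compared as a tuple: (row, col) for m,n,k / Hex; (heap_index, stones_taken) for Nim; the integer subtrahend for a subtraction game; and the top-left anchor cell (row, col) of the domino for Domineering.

p1 O@[X../OX./...]: (0,1)[XO./OX./...]-1* (0,2)[X.O/OX./...]-1 (1,2)[X../OXO/...]-1 (2,0)[X../OX./O..]-1 (2,1)[X../OX./.O.]-1 (2,2)[X../OX./..O]-1
p2 X@[XO./OX./...]: (0,2)[XOX/OX./...]+1* (1,2)[XO./OXX/...]-1 (2,0)[XO./OX./X..]-1 (2,1)[XO./OX./.X.]-1 (2,2)[XO./OX./..X]-1
p3 O@[XOX/OX./...]: (1,2)[XOX/OXO/...]-1* (2,0)[XOX/OX./O..]-1 (2,1)[XOX/OX./.O.]-1 (2,2)[XOX/OX./..O]-1
p4 X@[XOX/OXO/...]: (2,0)[XOX/OXO/X..]+1* (2,1)[XOX/OXO/.X.]+1 (2,2)[XOX/OXO/..X]+1
p5 O@[XOX/OXO/X..] terminal -1; root [X../OX./...] d6

PV length from [X../OX./...]: 4 plies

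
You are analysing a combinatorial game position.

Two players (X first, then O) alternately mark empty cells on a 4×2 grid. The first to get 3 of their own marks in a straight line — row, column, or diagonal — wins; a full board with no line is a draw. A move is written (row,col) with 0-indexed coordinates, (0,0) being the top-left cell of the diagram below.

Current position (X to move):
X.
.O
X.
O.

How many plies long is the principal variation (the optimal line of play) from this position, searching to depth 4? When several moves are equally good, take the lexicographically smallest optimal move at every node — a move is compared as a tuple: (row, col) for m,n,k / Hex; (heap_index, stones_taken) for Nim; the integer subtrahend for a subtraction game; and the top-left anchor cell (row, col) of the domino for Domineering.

PV length from [X./.O/X./O.]: 1 ply

ply 1, X at X./.O/X./O. | (0,1)=+0→XX/.O/X./O.; (1,0)=+1→X./XO/X./O.*; (2,1)=+0→X./.O/XX/O.; (3,1)=+0→X./.O/X./OX
ply 2: X./XO/X./O. is terminal -1 (O); from X./.O/X./O. depth 4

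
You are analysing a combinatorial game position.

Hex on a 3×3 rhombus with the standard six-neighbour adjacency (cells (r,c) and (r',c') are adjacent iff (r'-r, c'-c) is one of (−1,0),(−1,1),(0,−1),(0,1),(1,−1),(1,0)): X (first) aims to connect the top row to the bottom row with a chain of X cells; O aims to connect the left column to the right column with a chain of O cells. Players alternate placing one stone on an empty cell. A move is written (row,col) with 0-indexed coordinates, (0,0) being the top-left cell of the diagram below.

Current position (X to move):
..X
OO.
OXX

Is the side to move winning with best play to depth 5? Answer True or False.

ply 1, X at ..X/OO./OXX | (0,0)=-1→X.X/OO./OXX; (0,1)=-1→.XX/OO./OXX; (1,2)=+1→..X/OOX/OXX*
ply 2: ..X/OOX/OXX is terminal -1 (O); from ..X/OO./OXX depth 5

X winning at [..X/OO./OXX]: True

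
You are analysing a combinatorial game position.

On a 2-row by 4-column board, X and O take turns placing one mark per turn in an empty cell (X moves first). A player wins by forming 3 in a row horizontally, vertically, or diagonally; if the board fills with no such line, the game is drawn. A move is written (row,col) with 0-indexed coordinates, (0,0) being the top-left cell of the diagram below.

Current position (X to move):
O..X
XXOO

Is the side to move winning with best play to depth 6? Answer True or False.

[O..X/XXOO] X move#1: (0,1):+0/OX.X/XXOO*, (0,2):+0/O.XX/XXOO
[OX.X/XXOO] O move#2: (0,2):+0/OXOX/XXOO*
[OXOX/XXOO] end (terminal +0, X#3); searched O..X/XXOO to 6

X winning at [O..X/XXOO]: False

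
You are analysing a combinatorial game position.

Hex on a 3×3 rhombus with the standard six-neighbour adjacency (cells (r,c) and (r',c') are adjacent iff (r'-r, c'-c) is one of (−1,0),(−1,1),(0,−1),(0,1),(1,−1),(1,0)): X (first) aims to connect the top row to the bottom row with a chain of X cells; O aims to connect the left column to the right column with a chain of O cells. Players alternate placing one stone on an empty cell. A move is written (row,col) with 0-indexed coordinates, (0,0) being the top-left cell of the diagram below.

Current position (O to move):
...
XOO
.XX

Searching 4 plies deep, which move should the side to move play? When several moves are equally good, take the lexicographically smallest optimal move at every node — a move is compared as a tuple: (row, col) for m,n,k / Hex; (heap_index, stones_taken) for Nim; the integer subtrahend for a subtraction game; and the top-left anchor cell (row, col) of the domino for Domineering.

ply 1, O at .../XOO/.XX | (0,0)=+1→O../XOO/.XX*; (0,1)=+1→.O./XOO/.XX; (0,2)=-1→..O/XOO/.XX; (2,0)=+1→.../XOO/OXX
ply 2, X at O../XOO/.XX | (0,1)=-1→OX./XOO/.XX*; (0,2)=-1→O.X/XOO/.XX; (2,0)=-1→O../XOO/XXX
ply 3, O at OX./XOO/.XX | (0,2)=-1→OXO/XOO/.XX; (2,0)=+1→OX./XOO/OXX*
ply 4: OX./XOO/OXX is terminal -1 (X); from .../XOO/.XX depth 4

O's best at [.../XOO/.XX]: (0,0)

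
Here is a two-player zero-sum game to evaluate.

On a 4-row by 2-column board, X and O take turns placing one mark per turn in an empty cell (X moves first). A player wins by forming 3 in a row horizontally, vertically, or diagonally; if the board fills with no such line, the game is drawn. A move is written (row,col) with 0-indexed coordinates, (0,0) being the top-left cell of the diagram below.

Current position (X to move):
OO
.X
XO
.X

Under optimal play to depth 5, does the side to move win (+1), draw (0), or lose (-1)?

value(OO/.X/XO/.X, X) = 0

ply 1, X at OO/.X/XO/.X | (1,0)=+0→OO/XX/XO/.X*; (3,0)=+0→OO/.X/XO/XX
ply 2, O at OO/XX/XO/.X | (3,0)=+0→OO/XX/XO/OX*
ply 3: OO/XX/XO/OX is terminal +0 (X); from OO/.X/XO/.X depth 5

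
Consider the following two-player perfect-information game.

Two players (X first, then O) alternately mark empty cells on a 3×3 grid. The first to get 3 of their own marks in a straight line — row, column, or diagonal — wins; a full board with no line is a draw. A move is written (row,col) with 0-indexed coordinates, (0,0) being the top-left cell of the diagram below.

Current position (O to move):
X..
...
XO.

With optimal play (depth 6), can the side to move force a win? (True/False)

O winning at [X../.../XO.]: False

[X../.../XO.] O move#1: (0,1):-1/XO./.../XO.*, (0,2):-1/X.O/.../XO., (1,0):-1/X../O../XO., (1,1):-1/X../.O./XO., (1,2):-1/X../..O/XO., (2,2):-1/X../.../XOO
[XO./.../XO.] X move#2: (0,2):-1/XOX/.../XO., (1,0):+1/XO./X../XO.*, (1,1):+1/XO./.X./XO., (1,2):-1/XO./..X/XO., (2,2):-1/XO./.../XOX
[XO./X../XO.] end (terminal -1, O#3); searched X../.../XO. to 6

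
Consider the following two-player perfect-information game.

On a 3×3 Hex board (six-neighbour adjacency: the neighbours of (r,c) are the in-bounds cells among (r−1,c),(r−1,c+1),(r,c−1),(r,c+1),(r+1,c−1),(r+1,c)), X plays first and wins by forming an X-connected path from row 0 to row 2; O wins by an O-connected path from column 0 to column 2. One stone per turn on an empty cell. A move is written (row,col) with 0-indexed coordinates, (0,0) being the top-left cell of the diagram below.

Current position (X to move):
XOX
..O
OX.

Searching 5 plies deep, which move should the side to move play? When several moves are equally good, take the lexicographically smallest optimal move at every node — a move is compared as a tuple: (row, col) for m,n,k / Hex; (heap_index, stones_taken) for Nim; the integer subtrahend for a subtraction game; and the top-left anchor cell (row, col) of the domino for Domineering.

p1 X@[XOX/..O/OX.]: (1,0)[XOX/X.O/OX.]-1 (1,1)[XOX/.XO/OX.]+1* (2,2)[XOX/..O/OXX]-1
p2 O@[XOX/.XO/OX.] terminal -1; root [XOX/..O/OX.] d5

X's best at [XOX/..O/OX.]: (1,1)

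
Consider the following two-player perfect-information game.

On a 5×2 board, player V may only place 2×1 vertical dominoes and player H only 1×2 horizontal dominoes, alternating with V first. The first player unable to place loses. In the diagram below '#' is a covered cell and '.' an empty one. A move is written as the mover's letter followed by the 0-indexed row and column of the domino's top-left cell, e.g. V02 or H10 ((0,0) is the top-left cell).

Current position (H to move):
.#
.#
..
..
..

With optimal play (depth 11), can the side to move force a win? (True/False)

H winning at [.#/.#/../../..]: True

ply 1, H at .#/.#/../../.. | H20=-1→.#/.#/##/../..; H30=+1→.#/.#/../##/..*; H40=-1→.#/.#/../../##
ply 2, V at .#/.#/../##/.. | V00=-1→##/##/../##/..*; V10=-1→.#/##/#./##/..
ply 3, H at ##/##/../##/.. | H20=+1→##/##/##/##/..*; H40=+1→##/##/../##/##
ply 4: ##/##/##/##/.. is terminal -1 (V); from .#/.#/../../.. depth 11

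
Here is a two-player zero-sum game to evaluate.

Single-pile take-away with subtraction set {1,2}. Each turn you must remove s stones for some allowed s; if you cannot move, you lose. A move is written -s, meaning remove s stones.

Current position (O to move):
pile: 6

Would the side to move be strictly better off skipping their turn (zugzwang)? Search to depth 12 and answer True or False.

[6] O move#1: -1:-1/5*, -2:-1/4
[5] X move#2: -1:-1/4, -2:+1/3*
[3] O move#3: -1:-1/2*, -2:-1/1
[2] X move#4: -1:-1/1, -2:+1/0*
[0] end (terminal -1, O#5); searched 6 to 12
if O skipped the turn, X would face:
~ [6] X move#1: -1:-1/5*, -2:-1/4
~ [5] O move#2: -1:-1/4, -2:+1/3*
~ [3] X move#3: -1:-1/2*, -2:-1/1
~ [2] O move#4: -1:-1/1, -2:+1/0*
~ [0] end (terminal -1, X#5); searched 6 to 12
compare (O): move=-1 vs pass=+1

zugzwang(6, O) = True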